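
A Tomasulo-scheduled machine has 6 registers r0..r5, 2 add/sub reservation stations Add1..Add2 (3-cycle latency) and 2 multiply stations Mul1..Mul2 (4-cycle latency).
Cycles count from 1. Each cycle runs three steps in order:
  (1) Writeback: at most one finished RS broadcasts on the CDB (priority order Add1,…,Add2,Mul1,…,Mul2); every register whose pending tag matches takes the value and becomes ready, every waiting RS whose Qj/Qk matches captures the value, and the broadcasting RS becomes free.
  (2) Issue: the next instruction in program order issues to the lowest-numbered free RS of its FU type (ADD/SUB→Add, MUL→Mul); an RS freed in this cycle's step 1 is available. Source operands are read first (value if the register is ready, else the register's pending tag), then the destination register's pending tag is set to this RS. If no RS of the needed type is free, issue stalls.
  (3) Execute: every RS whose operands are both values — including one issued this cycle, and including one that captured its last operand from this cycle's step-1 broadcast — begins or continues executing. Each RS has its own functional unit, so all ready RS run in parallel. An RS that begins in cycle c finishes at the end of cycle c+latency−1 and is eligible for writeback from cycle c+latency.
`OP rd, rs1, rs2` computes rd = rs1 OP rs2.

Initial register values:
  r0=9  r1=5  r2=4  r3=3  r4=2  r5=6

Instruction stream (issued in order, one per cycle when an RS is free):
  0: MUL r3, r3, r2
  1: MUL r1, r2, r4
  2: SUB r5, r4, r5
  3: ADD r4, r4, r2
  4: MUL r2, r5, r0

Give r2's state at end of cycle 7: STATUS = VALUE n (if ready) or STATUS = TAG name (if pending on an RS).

c1: issue MUL r3<-Mul1 | r0:9,r1:5,r2:4,r3:Mul1,r4:2,r5:6
c2: issue MUL r1<-Mul2 | r0:9,r1:Mul2,r2:4,r3:Mul1,r4:2,r5:6
c3: issue SUB r5<-Add1 | r0:9,r1:Mul2,r2:4,r3:Mul1,r4:2,r5:Add1
c4: issue ADD r4<-Add2 | r0:9,r1:Mul2,r2:4,r3:Mul1,r4:Add2,r5:Add1
c5: CDB Mul1=12; issue MUL r2<-Mul1 | r0:9,r1:Mul2,r2:Mul1,r3:12,r4:Add2,r5:Add1
c6: CDB Add1=-4 | r0:9,r1:Mul2,r2:Mul1,r3:12,r4:Add2,r5:-4
c7: CDB Add2=6 | r0:9,r1:Mul2,r2:Mul1,r3:12,r4:6,r5:-4

STATUS = TAG Mul1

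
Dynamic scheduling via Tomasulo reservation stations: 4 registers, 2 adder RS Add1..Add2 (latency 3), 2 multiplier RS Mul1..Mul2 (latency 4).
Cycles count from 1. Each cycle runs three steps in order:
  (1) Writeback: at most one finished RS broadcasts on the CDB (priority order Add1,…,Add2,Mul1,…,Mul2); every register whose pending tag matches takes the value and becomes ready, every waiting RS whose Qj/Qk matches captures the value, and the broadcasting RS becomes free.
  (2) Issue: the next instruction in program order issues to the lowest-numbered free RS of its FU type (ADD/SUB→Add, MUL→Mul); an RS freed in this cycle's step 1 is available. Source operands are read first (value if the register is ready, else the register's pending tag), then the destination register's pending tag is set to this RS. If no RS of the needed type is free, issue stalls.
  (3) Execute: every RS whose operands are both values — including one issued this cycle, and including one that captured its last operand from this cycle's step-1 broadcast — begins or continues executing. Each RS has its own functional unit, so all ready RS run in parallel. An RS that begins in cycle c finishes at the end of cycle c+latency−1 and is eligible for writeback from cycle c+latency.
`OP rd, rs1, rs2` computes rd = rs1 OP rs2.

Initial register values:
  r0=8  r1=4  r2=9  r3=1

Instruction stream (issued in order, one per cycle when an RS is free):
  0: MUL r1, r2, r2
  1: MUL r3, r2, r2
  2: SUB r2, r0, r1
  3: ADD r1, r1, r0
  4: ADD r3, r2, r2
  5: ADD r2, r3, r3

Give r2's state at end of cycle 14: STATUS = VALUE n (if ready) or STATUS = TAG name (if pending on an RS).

STATUS = VALUE -292

  c1: issue MUL r1<-Mul1  regs: r0:8,r1:Mul1,r2:9,r3:1
  c2: issue MUL r3<-Mul2  regs: r0:8,r1:Mul1,r2:9,r3:Mul2
  c3: issue SUB r2<-Add1  regs: r0:8,r1:Mul1,r2:Add1,r3:Mul2
  c4: issue ADD r1<-Add2  regs: r0:8,r1:Add2,r2:Add1,r3:Mul2
  c5: CDB Mul1=81; stall  regs: r0:8,r1:Add2,r2:Add1,r3:Mul2
  c6: CDB Mul2=81; stall  regs: r0:8,r1:Add2,r2:Add1,r3:81
  c7: stall  regs: r0:8,r1:Add2,r2:Add1,r3:81
  c8: CDB Add1=-73; issue ADD r3<-Add1  regs: r0:8,r1:Add2,r2:-73,r3:Add1
  c9: CDB Add2=89; issue ADD r2<-Add2  regs: r0:8,r1:89,r2:Add2,r3:Add1
  c10: -  regs: r0:8,r1:89,r2:Add2,r3:Add1
  c11: CDB Add1=-146  regs: r0:8,r1:89,r2:Add2,r3:-146
  c12: -  regs: r0:8,r1:89,r2:Add2,r3:-146
  c13: -  regs: r0:8,r1:89,r2:Add2,r3:-146
  c14: CDB Add2=-292  regs: r0:8,r1:89,r2:-292,r3:-146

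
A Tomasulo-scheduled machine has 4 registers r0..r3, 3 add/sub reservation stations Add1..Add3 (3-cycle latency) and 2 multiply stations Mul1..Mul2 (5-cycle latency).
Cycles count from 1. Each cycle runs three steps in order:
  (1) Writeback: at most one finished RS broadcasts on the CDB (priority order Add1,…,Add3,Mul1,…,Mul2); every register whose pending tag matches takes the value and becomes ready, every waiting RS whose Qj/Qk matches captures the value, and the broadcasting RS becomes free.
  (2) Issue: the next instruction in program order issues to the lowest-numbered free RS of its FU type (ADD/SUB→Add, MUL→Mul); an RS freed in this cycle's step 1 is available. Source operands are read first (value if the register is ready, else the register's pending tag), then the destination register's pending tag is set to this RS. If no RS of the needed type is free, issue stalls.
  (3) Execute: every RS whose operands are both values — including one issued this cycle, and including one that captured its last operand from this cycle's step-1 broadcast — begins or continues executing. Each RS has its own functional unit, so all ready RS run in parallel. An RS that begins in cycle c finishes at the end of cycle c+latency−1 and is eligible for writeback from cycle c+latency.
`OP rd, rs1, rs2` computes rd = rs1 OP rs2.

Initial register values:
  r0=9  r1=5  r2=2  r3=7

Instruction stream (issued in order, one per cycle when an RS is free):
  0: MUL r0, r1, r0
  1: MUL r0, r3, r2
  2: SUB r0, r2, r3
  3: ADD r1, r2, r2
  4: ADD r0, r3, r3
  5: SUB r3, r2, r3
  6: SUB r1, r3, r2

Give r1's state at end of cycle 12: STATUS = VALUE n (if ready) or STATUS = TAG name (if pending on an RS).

c1: issue MUL r0<-Mul1 | r0:Mul1,r1:5,r2:2,r3:7
c2: issue MUL r0<-Mul2 | r0:Mul2,r1:5,r2:2,r3:7
c3: issue SUB r0<-Add1 | r0:Add1,r1:5,r2:2,r3:7
c4: issue ADD r1<-Add2 | r0:Add1,r1:Add2,r2:2,r3:7
c5: issue ADD r0<-Add3 | r0:Add3,r1:Add2,r2:2,r3:7
c6: CDB Add1=-5; issue SUB r3<-Add1 | r0:Add3,r1:Add2,r2:2,r3:Add1
c7: CDB Add2=4; issue SUB r1<-Add2 | r0:Add3,r1:Add2,r2:2,r3:Add1
c8: CDB Add3=14 | r0:14,r1:Add2,r2:2,r3:Add1
c9: CDB Add1=-5 | r0:14,r1:Add2,r2:2,r3:-5
c10: CDB Mul1=45 | r0:14,r1:Add2,r2:2,r3:-5
c11: CDB Mul2=14 | r0:14,r1:Add2,r2:2,r3:-5
c12: CDB Add2=-7 | r0:14,r1:-7,r2:2,r3:-5

STATUS = VALUE -7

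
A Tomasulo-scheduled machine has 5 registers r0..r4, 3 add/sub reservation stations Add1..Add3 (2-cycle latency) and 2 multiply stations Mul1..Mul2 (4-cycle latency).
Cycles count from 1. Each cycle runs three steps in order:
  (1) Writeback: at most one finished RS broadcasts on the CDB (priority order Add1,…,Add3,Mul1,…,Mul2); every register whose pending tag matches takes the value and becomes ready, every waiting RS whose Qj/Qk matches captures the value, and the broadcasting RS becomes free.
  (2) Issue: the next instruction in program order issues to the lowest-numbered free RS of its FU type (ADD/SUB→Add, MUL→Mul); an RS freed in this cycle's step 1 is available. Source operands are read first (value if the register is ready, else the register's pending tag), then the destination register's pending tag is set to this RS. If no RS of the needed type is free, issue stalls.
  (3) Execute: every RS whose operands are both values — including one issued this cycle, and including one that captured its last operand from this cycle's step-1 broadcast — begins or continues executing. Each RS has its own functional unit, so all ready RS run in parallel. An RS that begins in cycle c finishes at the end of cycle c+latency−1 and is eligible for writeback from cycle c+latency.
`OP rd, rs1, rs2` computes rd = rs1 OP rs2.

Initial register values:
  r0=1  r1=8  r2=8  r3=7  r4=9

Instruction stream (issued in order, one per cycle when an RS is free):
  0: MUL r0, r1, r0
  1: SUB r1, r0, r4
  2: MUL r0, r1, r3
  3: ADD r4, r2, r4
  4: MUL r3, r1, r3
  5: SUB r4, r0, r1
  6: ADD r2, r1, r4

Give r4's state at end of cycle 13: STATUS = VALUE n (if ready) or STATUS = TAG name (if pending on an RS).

STATUS = TAG Add2

c1: issue MUL r0<-Mul1 | r0:Mul1,r1:8,r2:8,r3:7,r4:9
c2: issue SUB r1<-Add1 | r0:Mul1,r1:Add1,r2:8,r3:7,r4:9
c3: issue MUL r0<-Mul2 | r0:Mul2,r1:Add1,r2:8,r3:7,r4:9
c4: issue ADD r4<-Add2 | r0:Mul2,r1:Add1,r2:8,r3:7,r4:Add2
c5: CDB Mul1=8; issue MUL r3<-Mul1 | r0:Mul2,r1:Add1,r2:8,r3:Mul1,r4:Add2
c6: CDB Add2=17; issue SUB r4<-Add2 | r0:Mul2,r1:Add1,r2:8,r3:Mul1,r4:Add2
c7: CDB Add1=-1; issue ADD r2<-Add1 | r0:Mul2,r1:-1,r2:Add1,r3:Mul1,r4:Add2
c8: - | r0:Mul2,r1:-1,r2:Add1,r3:Mul1,r4:Add2
c9: - | r0:Mul2,r1:-1,r2:Add1,r3:Mul1,r4:Add2
c10: - | r0:Mul2,r1:-1,r2:Add1,r3:Mul1,r4:Add2
c11: CDB Mul1=-7 | r0:Mul2,r1:-1,r2:Add1,r3:-7,r4:Add2
c12: CDB Mul2=-7 | r0:-7,r1:-1,r2:Add1,r3:-7,r4:Add2
c13: - | r0:-7,r1:-1,r2:Add1,r3:-7,r4:Add2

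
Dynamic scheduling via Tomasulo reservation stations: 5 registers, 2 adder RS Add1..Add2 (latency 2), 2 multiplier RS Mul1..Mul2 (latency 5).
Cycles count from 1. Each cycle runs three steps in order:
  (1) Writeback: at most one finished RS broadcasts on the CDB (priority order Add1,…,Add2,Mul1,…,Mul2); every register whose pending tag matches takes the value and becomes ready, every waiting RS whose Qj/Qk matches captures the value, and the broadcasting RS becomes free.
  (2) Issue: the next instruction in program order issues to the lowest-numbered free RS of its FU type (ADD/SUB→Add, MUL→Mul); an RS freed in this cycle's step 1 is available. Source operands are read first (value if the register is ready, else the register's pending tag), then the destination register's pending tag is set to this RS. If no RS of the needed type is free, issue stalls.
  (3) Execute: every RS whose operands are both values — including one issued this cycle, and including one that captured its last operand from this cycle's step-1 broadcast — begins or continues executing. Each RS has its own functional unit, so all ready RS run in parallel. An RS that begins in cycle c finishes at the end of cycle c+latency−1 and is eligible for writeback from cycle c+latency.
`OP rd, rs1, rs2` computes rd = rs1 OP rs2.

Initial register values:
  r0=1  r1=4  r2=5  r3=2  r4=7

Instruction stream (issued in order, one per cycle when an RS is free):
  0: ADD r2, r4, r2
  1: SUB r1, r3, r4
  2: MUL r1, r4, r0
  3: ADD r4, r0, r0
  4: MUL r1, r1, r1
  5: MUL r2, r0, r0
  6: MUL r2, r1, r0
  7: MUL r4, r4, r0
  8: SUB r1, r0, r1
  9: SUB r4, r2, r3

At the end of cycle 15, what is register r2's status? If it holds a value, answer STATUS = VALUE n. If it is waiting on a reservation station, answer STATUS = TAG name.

STATUS = TAG Mul1

  c1: issue ADD r2<-Add1  regs: r0:1,r1:4,r2:Add1,r3:2,r4:7
  c2: issue SUB r1<-Add2  regs: r0:1,r1:Add2,r2:Add1,r3:2,r4:7
  c3: CDB Add1=12; issue MUL r1<-Mul1  regs: r0:1,r1:Mul1,r2:12,r3:2,r4:7
  c4: CDB Add2=-5; issue ADD r4<-Add1  regs: r0:1,r1:Mul1,r2:12,r3:2,r4:Add1
  c5: issue MUL r1<-Mul2  regs: r0:1,r1:Mul2,r2:12,r3:2,r4:Add1
  c6: CDB Add1=2; stall  regs: r0:1,r1:Mul2,r2:12,r3:2,r4:2
  c7: stall  regs: r0:1,r1:Mul2,r2:12,r3:2,r4:2
  c8: CDB Mul1=7; issue MUL r2<-Mul1  regs: r0:1,r1:Mul2,r2:Mul1,r3:2,r4:2
  c9: stall  regs: r0:1,r1:Mul2,r2:Mul1,r3:2,r4:2
  c10: stall  regs: r0:1,r1:Mul2,r2:Mul1,r3:2,r4:2
  c11: stall  regs: r0:1,r1:Mul2,r2:Mul1,r3:2,r4:2
  c12: stall  regs: r0:1,r1:Mul2,r2:Mul1,r3:2,r4:2
  c13: CDB Mul1=1; issue MUL r2<-Mul1  regs: r0:1,r1:Mul2,r2:Mul1,r3:2,r4:2
  c14: CDB Mul2=49; issue MUL r4<-Mul2  regs: r0:1,r1:49,r2:Mul1,r3:2,r4:Mul2
  c15: issue SUB r1<-Add1  regs: r0:1,r1:Add1,r2:Mul1,r3:2,r4:Mul2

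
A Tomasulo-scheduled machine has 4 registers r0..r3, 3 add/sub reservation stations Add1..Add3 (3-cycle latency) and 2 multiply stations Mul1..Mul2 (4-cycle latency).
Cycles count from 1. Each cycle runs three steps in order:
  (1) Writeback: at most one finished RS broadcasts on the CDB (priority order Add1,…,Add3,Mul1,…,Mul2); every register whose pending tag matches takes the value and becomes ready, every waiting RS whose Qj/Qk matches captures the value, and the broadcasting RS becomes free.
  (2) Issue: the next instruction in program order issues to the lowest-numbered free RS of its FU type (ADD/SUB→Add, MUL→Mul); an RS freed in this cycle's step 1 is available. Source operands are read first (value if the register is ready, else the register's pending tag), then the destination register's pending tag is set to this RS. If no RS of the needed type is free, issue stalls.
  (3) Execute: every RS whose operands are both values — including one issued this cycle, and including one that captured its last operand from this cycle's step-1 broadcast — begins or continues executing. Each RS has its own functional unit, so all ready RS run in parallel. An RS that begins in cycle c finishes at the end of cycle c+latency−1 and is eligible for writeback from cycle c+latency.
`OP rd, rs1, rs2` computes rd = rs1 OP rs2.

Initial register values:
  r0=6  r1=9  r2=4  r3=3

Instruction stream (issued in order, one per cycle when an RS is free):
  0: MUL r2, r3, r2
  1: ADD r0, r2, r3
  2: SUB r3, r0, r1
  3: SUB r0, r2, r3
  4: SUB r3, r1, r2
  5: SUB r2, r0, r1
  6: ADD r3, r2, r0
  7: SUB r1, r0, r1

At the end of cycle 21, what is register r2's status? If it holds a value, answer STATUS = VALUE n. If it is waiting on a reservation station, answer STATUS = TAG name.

  c1: issue MUL r2<-Mul1  regs: r0:6,r1:9,r2:Mul1,r3:3
  c2: issue ADD r0<-Add1  regs: r0:Add1,r1:9,r2:Mul1,r3:3
  c3: issue SUB r3<-Add2  regs: r0:Add1,r1:9,r2:Mul1,r3:Add2
  c4: issue SUB r0<-Add3  regs: r0:Add3,r1:9,r2:Mul1,r3:Add2
  c5: CDB Mul1=12; stall  regs: r0:Add3,r1:9,r2:12,r3:Add2
  c6: stall  regs: r0:Add3,r1:9,r2:12,r3:Add2
  c7: stall  regs: r0:Add3,r1:9,r2:12,r3:Add2
  c8: CDB Add1=15; issue SUB r3<-Add1  regs: r0:Add3,r1:9,r2:12,r3:Add1
  c9: stall  regs: r0:Add3,r1:9,r2:12,r3:Add1
  c10: stall  regs: r0:Add3,r1:9,r2:12,r3:Add1
  c11: CDB Add1=-3; issue SUB r2<-Add1  regs: r0:Add3,r1:9,r2:Add1,r3:-3
  c12: CDB Add2=6; issue ADD r3<-Add2  regs: r0:Add3,r1:9,r2:Add1,r3:Add2
  c13: stall  regs: r0:Add3,r1:9,r2:Add1,r3:Add2
  c14: stall  regs: r0:Add3,r1:9,r2:Add1,r3:Add2
  c15: CDB Add3=6; issue SUB r1<-Add3  regs: r0:6,r1:Add3,r2:Add1,r3:Add2
  c16: -  regs: r0:6,r1:Add3,r2:Add1,r3:Add2
  c17: -  regs: r0:6,r1:Add3,r2:Add1,r3:Add2
  c18: CDB Add1=-3  regs: r0:6,r1:Add3,r2:-3,r3:Add2
  c19: CDB Add3=-3  regs: r0:6,r1:-3,r2:-3,r3:Add2
  c20: -  regs: r0:6,r1:-3,r2:-3,r3:Add2
  c21: CDB Add2=3  regs: r0:6,r1:-3,r2:-3,r3:3

STATUS = VALUE -3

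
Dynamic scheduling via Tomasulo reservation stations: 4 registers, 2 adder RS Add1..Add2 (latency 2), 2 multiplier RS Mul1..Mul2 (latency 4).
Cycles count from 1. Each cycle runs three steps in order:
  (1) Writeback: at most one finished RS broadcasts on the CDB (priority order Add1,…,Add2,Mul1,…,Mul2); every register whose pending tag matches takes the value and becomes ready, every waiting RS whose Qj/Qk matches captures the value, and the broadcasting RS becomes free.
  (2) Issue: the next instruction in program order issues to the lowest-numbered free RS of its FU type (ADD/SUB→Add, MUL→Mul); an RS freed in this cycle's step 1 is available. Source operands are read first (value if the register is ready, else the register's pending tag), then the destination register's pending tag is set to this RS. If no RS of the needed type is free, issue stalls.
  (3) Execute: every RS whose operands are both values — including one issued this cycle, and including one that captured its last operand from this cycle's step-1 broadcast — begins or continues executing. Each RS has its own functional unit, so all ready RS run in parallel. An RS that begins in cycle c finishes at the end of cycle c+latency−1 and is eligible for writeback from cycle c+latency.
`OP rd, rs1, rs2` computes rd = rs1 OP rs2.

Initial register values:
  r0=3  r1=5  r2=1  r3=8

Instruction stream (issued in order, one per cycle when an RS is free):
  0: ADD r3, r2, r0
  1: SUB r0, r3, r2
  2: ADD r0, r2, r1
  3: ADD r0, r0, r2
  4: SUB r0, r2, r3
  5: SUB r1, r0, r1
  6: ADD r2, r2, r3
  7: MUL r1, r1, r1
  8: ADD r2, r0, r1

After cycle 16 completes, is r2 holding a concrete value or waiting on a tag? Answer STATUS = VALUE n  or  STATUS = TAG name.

STATUS = VALUE 61

c1: issue ADD r3<-Add1 | r0:3,r1:5,r2:1,r3:Add1
c2: issue SUB r0<-Add2 | r0:Add2,r1:5,r2:1,r3:Add1
c3: CDB Add1=4; issue ADD r0<-Add1 | r0:Add1,r1:5,r2:1,r3:4
c4: stall | r0:Add1,r1:5,r2:1,r3:4
c5: CDB Add1=6; issue ADD r0<-Add1 | r0:Add1,r1:5,r2:1,r3:4
c6: CDB Add2=3; issue SUB r0<-Add2 | r0:Add2,r1:5,r2:1,r3:4
c7: CDB Add1=7; issue SUB r1<-Add1 | r0:Add2,r1:Add1,r2:1,r3:4
c8: CDB Add2=-3; issue ADD r2<-Add2 | r0:-3,r1:Add1,r2:Add2,r3:4
c9: issue MUL r1<-Mul1 | r0:-3,r1:Mul1,r2:Add2,r3:4
c10: CDB Add1=-8; issue ADD r2<-Add1 | r0:-3,r1:Mul1,r2:Add1,r3:4
c11: CDB Add2=5 | r0:-3,r1:Mul1,r2:Add1,r3:4
c12: - | r0:-3,r1:Mul1,r2:Add1,r3:4
c13: - | r0:-3,r1:Mul1,r2:Add1,r3:4
c14: CDB Mul1=64 | r0:-3,r1:64,r2:Add1,r3:4
c15: - | r0:-3,r1:64,r2:Add1,r3:4
c16: CDB Add1=61 | r0:-3,r1:64,r2:61,r3:4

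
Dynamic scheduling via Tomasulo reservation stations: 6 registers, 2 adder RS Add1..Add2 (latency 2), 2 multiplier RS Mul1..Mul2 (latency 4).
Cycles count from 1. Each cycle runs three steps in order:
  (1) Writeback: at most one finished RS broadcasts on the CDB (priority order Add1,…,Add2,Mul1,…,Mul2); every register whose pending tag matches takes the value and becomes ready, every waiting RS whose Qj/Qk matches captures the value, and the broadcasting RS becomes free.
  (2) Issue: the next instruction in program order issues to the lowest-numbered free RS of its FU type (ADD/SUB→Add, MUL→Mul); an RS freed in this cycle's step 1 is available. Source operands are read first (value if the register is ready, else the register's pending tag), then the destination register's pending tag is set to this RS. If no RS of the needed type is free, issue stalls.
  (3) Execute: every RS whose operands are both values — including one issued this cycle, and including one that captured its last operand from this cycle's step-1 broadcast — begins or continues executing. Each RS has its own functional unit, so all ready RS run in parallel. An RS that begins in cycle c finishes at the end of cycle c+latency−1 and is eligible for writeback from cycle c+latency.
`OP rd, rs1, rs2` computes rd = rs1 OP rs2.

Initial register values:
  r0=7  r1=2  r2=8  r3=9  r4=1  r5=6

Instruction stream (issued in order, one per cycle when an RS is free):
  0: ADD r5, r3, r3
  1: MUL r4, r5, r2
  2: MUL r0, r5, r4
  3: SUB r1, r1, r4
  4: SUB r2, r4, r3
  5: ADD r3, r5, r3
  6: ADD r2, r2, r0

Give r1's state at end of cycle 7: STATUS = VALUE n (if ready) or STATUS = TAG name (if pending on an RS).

cycle 1: issue ADD r5<-Add1 // r0:7,r1:2,r2:8,r3:9,r4:1,r5:Add1
cycle 2: issue MUL r4<-Mul1 // r0:7,r1:2,r2:8,r3:9,r4:Mul1,r5:Add1
cycle 3: CDB Add1=18; issue MUL r0<-Mul2 // r0:Mul2,r1:2,r2:8,r3:9,r4:Mul1,r5:18
cycle 4: issue SUB r1<-Add1 // r0:Mul2,r1:Add1,r2:8,r3:9,r4:Mul1,r5:18
cycle 5: issue SUB r2<-Add2 // r0:Mul2,r1:Add1,r2:Add2,r3:9,r4:Mul1,r5:18
cycle 6: stall // r0:Mul2,r1:Add1,r2:Add2,r3:9,r4:Mul1,r5:18
cycle 7: CDB Mul1=144; stall // r0:Mul2,r1:Add1,r2:Add2,r3:9,r4:144,r5:18

STATUS = TAG Add1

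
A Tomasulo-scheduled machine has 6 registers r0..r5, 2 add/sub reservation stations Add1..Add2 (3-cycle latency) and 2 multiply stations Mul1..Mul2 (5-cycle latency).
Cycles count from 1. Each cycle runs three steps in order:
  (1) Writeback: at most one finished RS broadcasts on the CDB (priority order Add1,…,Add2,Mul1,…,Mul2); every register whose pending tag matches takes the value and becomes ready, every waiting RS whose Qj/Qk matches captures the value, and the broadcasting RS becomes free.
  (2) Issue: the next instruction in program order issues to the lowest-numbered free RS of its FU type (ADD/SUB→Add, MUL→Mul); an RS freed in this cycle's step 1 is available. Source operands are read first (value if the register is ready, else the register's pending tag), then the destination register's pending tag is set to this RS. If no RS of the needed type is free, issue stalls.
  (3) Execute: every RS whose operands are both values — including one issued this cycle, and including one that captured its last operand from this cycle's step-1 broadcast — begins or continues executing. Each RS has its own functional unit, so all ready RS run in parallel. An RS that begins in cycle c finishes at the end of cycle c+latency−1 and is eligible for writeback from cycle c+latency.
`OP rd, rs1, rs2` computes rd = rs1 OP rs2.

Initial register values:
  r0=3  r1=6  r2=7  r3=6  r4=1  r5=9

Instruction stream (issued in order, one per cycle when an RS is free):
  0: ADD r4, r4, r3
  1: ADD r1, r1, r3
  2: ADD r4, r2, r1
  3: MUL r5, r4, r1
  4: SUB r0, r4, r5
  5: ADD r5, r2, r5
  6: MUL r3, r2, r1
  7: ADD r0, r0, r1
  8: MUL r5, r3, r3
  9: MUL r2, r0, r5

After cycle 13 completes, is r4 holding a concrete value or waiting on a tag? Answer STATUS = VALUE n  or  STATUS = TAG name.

STATUS = VALUE 19

  c1: issue ADD r4<-Add1  regs: r0:3,r1:6,r2:7,r3:6,r4:Add1,r5:9
  c2: issue ADD r1<-Add2  regs: r0:3,r1:Add2,r2:7,r3:6,r4:Add1,r5:9
  c3: stall  regs: r0:3,r1:Add2,r2:7,r3:6,r4:Add1,r5:9
  c4: CDB Add1=7; issue ADD r4<-Add1  regs: r0:3,r1:Add2,r2:7,r3:6,r4:Add1,r5:9
  c5: CDB Add2=12; issue MUL r5<-Mul1  regs: r0:3,r1:12,r2:7,r3:6,r4:Add1,r5:Mul1
  c6: issue SUB r0<-Add2  regs: r0:Add2,r1:12,r2:7,r3:6,r4:Add1,r5:Mul1
  c7: stall  regs: r0:Add2,r1:12,r2:7,r3:6,r4:Add1,r5:Mul1
  c8: CDB Add1=19; issue ADD r5<-Add1  regs: r0:Add2,r1:12,r2:7,r3:6,r4:19,r5:Add1
  c9: issue MUL r3<-Mul2  regs: r0:Add2,r1:12,r2:7,r3:Mul2,r4:19,r5:Add1
  c10: stall  regs: r0:Add2,r1:12,r2:7,r3:Mul2,r4:19,r5:Add1
  c11: stall  regs: r0:Add2,r1:12,r2:7,r3:Mul2,r4:19,r5:Add1
  c12: stall  regs: r0:Add2,r1:12,r2:7,r3:Mul2,r4:19,r5:Add1
  c13: CDB Mul1=228; stall  regs: r0:Add2,r1:12,r2:7,r3:Mul2,r4:19,r5:Add1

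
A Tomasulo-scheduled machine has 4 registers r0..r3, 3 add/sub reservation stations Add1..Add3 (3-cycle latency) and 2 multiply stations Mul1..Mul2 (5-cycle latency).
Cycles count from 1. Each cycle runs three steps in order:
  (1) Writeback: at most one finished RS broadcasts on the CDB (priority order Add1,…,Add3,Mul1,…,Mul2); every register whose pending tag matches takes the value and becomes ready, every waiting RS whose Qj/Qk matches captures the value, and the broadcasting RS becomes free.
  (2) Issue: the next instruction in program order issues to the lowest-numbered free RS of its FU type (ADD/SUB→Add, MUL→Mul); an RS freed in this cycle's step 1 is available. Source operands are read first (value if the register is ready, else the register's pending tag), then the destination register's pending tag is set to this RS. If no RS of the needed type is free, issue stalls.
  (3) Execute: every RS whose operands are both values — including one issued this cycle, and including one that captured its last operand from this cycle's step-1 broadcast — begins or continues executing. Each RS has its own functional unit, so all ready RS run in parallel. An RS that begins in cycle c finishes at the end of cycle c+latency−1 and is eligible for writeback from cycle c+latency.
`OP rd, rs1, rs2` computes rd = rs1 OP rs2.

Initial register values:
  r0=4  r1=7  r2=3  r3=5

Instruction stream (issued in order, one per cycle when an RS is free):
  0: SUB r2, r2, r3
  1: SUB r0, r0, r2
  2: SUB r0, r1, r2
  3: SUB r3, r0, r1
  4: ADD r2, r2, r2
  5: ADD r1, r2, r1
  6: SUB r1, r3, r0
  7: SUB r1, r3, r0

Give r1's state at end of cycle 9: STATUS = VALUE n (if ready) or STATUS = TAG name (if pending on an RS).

  c1: issue SUB r2<-Add1  regs: r0:4,r1:7,r2:Add1,r3:5
  c2: issue SUB r0<-Add2  regs: r0:Add2,r1:7,r2:Add1,r3:5
  c3: issue SUB r0<-Add3  regs: r0:Add3,r1:7,r2:Add1,r3:5
  c4: CDB Add1=-2; issue SUB r3<-Add1  regs: r0:Add3,r1:7,r2:-2,r3:Add1
  c5: stall  regs: r0:Add3,r1:7,r2:-2,r3:Add1
  c6: stall  regs: r0:Add3,r1:7,r2:-2,r3:Add1
  c7: CDB Add2=6; issue ADD r2<-Add2  regs: r0:Add3,r1:7,r2:Add2,r3:Add1
  c8: CDB Add3=9; issue ADD r1<-Add3  regs: r0:9,r1:Add3,r2:Add2,r3:Add1
  c9: stall  regs: r0:9,r1:Add3,r2:Add2,r3:Add1

STATUS = TAG Add3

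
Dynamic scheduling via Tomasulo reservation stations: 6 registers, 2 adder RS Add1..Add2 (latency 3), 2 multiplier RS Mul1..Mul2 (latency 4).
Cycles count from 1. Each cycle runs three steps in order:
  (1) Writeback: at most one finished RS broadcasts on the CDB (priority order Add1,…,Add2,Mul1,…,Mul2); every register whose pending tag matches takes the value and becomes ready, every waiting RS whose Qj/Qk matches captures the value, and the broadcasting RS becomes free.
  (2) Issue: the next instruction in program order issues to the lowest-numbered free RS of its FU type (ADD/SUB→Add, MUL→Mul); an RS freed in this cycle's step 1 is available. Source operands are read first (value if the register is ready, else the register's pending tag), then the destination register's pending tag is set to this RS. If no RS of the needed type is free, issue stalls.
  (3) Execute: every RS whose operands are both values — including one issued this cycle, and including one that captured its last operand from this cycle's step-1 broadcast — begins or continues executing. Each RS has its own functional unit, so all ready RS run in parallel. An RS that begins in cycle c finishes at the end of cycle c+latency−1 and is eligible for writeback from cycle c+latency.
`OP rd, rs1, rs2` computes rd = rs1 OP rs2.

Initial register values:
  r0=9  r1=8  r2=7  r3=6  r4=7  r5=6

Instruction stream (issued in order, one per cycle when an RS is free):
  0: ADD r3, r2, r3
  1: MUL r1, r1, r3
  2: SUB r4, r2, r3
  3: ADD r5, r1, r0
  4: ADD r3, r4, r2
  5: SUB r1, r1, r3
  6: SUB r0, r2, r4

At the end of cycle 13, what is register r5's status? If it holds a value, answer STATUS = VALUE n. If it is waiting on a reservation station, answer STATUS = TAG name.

STATUS = VALUE 113

cycle 1: issue ADD r3<-Add1 // r0:9,r1:8,r2:7,r3:Add1,r4:7,r5:6
cycle 2: issue MUL r1<-Mul1 // r0:9,r1:Mul1,r2:7,r3:Add1,r4:7,r5:6
cycle 3: issue SUB r4<-Add2 // r0:9,r1:Mul1,r2:7,r3:Add1,r4:Add2,r5:6
cycle 4: CDB Add1=13; issue ADD r5<-Add1 // r0:9,r1:Mul1,r2:7,r3:13,r4:Add2,r5:Add1
cycle 5: stall // r0:9,r1:Mul1,r2:7,r3:13,r4:Add2,r5:Add1
cycle 6: stall // r0:9,r1:Mul1,r2:7,r3:13,r4:Add2,r5:Add1
cycle 7: CDB Add2=-6; issue ADD r3<-Add2 // r0:9,r1:Mul1,r2:7,r3:Add2,r4:-6,r5:Add1
cycle 8: CDB Mul1=104; stall // r0:9,r1:104,r2:7,r3:Add2,r4:-6,r5:Add1
cycle 9: stall // r0:9,r1:104,r2:7,r3:Add2,r4:-6,r5:Add1
cycle 10: CDB Add2=1; issue SUB r1<-Add2 // r0:9,r1:Add2,r2:7,r3:1,r4:-6,r5:Add1
cycle 11: CDB Add1=113; issue SUB r0<-Add1 // r0:Add1,r1:Add2,r2:7,r3:1,r4:-6,r5:113
cycle 12: - // r0:Add1,r1:Add2,r2:7,r3:1,r4:-6,r5:113
cycle 13: CDB Add2=103 // r0:Add1,r1:103,r2:7,r3:1,r4:-6,r5:113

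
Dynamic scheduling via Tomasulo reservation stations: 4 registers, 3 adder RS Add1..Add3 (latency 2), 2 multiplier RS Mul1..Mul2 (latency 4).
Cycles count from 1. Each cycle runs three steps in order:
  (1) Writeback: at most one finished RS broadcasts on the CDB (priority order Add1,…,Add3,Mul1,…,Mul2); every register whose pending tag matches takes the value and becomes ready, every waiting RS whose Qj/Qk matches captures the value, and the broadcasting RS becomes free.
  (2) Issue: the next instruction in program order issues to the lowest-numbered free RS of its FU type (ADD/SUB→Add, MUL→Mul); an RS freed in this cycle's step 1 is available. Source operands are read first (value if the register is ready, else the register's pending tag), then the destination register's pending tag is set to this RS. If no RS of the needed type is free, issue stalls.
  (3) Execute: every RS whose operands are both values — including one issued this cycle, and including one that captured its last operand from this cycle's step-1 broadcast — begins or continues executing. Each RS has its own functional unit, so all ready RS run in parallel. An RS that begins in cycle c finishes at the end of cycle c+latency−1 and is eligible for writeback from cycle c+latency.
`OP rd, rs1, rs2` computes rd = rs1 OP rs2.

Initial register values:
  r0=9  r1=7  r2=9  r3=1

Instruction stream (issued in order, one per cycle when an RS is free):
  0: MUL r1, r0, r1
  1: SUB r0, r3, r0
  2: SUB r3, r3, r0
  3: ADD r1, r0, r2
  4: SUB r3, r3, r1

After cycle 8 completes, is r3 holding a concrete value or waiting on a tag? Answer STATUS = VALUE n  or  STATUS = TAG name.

STATUS = TAG Add3

cycle 1: issue MUL r1<-Mul1 // r0:9,r1:Mul1,r2:9,r3:1
cycle 2: issue SUB r0<-Add1 // r0:Add1,r1:Mul1,r2:9,r3:1
cycle 3: issue SUB r3<-Add2 // r0:Add1,r1:Mul1,r2:9,r3:Add2
cycle 4: CDB Add1=-8; issue ADD r1<-Add1 // r0:-8,r1:Add1,r2:9,r3:Add2
cycle 5: CDB Mul1=63; issue SUB r3<-Add3 // r0:-8,r1:Add1,r2:9,r3:Add3
cycle 6: CDB Add1=1 // r0:-8,r1:1,r2:9,r3:Add3
cycle 7: CDB Add2=9 // r0:-8,r1:1,r2:9,r3:Add3
cycle 8: - // r0:-8,r1:1,r2:9,r3:Add3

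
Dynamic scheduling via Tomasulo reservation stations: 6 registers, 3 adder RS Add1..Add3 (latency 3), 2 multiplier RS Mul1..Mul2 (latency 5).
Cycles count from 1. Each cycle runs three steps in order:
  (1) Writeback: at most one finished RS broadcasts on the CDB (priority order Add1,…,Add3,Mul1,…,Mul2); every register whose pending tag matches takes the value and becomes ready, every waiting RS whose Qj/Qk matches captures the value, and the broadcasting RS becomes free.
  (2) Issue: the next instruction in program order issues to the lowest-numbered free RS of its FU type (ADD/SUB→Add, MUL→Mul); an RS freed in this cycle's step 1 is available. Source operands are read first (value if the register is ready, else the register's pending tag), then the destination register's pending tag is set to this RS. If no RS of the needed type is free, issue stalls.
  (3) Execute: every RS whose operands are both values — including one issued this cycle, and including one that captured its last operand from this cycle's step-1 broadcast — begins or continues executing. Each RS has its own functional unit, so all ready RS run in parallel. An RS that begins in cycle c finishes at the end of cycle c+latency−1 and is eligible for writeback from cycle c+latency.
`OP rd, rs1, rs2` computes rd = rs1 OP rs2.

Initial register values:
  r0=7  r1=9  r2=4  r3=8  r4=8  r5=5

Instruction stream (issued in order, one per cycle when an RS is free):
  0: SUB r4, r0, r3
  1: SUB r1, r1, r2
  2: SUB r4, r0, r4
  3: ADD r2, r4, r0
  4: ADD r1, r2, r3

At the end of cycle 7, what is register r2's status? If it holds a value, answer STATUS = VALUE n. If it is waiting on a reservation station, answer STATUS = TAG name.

c1: issue SUB r4<-Add1 | r0:7,r1:9,r2:4,r3:8,r4:Add1,r5:5
c2: issue SUB r1<-Add2 | r0:7,r1:Add2,r2:4,r3:8,r4:Add1,r5:5
c3: issue SUB r4<-Add3 | r0:7,r1:Add2,r2:4,r3:8,r4:Add3,r5:5
c4: CDB Add1=-1; issue ADD r2<-Add1 | r0:7,r1:Add2,r2:Add1,r3:8,r4:Add3,r5:5
c5: CDB Add2=5; issue ADD r1<-Add2 | r0:7,r1:Add2,r2:Add1,r3:8,r4:Add3,r5:5
c6: - | r0:7,r1:Add2,r2:Add1,r3:8,r4:Add3,r5:5
c7: CDB Add3=8 | r0:7,r1:Add2,r2:Add1,r3:8,r4:8,r5:5

STATUS = TAG Add1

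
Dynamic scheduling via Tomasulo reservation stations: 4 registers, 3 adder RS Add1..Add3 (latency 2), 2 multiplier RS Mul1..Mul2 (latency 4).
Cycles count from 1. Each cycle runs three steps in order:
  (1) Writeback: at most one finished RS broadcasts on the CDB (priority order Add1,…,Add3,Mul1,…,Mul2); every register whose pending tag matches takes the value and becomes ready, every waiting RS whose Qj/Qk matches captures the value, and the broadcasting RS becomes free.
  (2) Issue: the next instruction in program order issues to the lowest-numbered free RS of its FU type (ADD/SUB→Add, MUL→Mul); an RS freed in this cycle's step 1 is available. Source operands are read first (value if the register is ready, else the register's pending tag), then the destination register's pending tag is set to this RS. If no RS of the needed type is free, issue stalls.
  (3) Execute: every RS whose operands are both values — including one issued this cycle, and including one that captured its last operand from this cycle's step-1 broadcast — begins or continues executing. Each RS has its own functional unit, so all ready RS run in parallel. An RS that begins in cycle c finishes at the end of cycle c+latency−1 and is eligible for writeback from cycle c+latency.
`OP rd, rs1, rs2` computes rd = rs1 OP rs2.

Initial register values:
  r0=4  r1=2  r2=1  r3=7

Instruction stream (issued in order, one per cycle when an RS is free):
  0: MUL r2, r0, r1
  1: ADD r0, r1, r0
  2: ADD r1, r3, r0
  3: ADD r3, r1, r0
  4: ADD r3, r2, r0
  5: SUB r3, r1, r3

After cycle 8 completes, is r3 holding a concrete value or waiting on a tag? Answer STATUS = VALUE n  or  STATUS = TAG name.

cycle 1: issue MUL r2<-Mul1 // r0:4,r1:2,r2:Mul1,r3:7
cycle 2: issue ADD r0<-Add1 // r0:Add1,r1:2,r2:Mul1,r3:7
cycle 3: issue ADD r1<-Add2 // r0:Add1,r1:Add2,r2:Mul1,r3:7
cycle 4: CDB Add1=6; issue ADD r3<-Add1 // r0:6,r1:Add2,r2:Mul1,r3:Add1
cycle 5: CDB Mul1=8; issue ADD r3<-Add3 // r0:6,r1:Add2,r2:8,r3:Add3
cycle 6: CDB Add2=13; issue SUB r3<-Add2 // r0:6,r1:13,r2:8,r3:Add2
cycle 7: CDB Add3=14 // r0:6,r1:13,r2:8,r3:Add2
cycle 8: CDB Add1=19 // r0:6,r1:13,r2:8,r3:Add2

STATUS = TAG Add2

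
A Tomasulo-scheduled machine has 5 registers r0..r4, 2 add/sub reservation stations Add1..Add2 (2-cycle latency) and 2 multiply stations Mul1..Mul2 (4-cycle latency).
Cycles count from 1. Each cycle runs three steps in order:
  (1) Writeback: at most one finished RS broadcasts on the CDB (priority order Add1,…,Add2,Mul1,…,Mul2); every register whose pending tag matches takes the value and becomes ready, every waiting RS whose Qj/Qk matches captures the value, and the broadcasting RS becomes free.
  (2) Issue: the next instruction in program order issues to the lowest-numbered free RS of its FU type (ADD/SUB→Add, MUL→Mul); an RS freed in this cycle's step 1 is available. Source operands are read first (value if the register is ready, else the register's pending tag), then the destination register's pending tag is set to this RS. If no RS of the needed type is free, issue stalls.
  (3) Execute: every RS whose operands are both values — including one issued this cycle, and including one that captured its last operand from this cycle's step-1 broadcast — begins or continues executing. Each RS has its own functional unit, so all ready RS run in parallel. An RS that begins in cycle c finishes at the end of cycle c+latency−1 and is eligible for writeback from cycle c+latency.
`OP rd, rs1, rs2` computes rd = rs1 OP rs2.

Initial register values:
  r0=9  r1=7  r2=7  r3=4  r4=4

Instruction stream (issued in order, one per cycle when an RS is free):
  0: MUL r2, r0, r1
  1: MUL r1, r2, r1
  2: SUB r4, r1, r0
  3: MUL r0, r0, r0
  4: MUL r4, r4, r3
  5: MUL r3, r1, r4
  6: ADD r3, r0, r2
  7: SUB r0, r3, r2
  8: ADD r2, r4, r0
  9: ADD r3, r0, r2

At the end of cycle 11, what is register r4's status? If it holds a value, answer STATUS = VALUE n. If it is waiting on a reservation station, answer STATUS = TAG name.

c1: issue MUL r2<-Mul1 | r0:9,r1:7,r2:Mul1,r3:4,r4:4
c2: issue MUL r1<-Mul2 | r0:9,r1:Mul2,r2:Mul1,r3:4,r4:4
c3: issue SUB r4<-Add1 | r0:9,r1:Mul2,r2:Mul1,r3:4,r4:Add1
c4: stall | r0:9,r1:Mul2,r2:Mul1,r3:4,r4:Add1
c5: CDB Mul1=63; issue MUL r0<-Mul1 | r0:Mul1,r1:Mul2,r2:63,r3:4,r4:Add1
c6: stall | r0:Mul1,r1:Mul2,r2:63,r3:4,r4:Add1
c7: stall | r0:Mul1,r1:Mul2,r2:63,r3:4,r4:Add1
c8: stall | r0:Mul1,r1:Mul2,r2:63,r3:4,r4:Add1
c9: CDB Mul1=81; issue MUL r4<-Mul1 | r0:81,r1:Mul2,r2:63,r3:4,r4:Mul1
c10: CDB Mul2=441; issue MUL r3<-Mul2 | r0:81,r1:441,r2:63,r3:Mul2,r4:Mul1
c11: issue ADD r3<-Add2 | r0:81,r1:441,r2:63,r3:Add2,r4:Mul1

STATUS = TAG Mul1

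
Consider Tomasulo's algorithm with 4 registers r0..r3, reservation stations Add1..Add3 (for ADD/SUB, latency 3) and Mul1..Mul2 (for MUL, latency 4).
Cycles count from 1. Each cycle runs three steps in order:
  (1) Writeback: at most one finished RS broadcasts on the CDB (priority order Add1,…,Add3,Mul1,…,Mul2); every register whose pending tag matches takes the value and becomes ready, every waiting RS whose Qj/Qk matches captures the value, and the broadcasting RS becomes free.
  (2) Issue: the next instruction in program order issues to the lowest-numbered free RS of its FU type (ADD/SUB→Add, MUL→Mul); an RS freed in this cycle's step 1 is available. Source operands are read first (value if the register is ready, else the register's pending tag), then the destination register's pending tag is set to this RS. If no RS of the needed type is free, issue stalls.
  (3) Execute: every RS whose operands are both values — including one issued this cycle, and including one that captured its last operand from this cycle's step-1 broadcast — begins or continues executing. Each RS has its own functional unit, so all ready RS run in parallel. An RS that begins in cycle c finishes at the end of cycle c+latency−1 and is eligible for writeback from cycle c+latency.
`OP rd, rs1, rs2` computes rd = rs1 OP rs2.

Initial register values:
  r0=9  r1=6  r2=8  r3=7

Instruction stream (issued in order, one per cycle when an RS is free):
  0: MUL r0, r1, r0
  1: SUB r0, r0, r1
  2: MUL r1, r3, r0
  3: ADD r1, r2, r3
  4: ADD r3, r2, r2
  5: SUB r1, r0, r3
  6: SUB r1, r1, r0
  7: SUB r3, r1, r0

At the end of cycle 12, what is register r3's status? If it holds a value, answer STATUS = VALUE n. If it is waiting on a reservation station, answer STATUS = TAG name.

STATUS = TAG Add3

cycle 1: issue MUL r0<-Mul1 // r0:Mul1,r1:6,r2:8,r3:7
cycle 2: issue SUB r0<-Add1 // r0:Add1,r1:6,r2:8,r3:7
cycle 3: issue MUL r1<-Mul2 // r0:Add1,r1:Mul2,r2:8,r3:7
cycle 4: issue ADD r1<-Add2 // r0:Add1,r1:Add2,r2:8,r3:7
cycle 5: CDB Mul1=54; issue ADD r3<-Add3 // r0:Add1,r1:Add2,r2:8,r3:Add3
cycle 6: stall // r0:Add1,r1:Add2,r2:8,r3:Add3
cycle 7: CDB Add2=15; issue SUB r1<-Add2 // r0:Add1,r1:Add2,r2:8,r3:Add3
cycle 8: CDB Add1=48; issue SUB r1<-Add1 // r0:48,r1:Add1,r2:8,r3:Add3
cycle 9: CDB Add3=16; issue SUB r3<-Add3 // r0:48,r1:Add1,r2:8,r3:Add3
cycle 10: - // r0:48,r1:Add1,r2:8,r3:Add3
cycle 11: - // r0:48,r1:Add1,r2:8,r3:Add3
cycle 12: CDB Add2=32 // r0:48,r1:Add1,r2:8,r3:Add3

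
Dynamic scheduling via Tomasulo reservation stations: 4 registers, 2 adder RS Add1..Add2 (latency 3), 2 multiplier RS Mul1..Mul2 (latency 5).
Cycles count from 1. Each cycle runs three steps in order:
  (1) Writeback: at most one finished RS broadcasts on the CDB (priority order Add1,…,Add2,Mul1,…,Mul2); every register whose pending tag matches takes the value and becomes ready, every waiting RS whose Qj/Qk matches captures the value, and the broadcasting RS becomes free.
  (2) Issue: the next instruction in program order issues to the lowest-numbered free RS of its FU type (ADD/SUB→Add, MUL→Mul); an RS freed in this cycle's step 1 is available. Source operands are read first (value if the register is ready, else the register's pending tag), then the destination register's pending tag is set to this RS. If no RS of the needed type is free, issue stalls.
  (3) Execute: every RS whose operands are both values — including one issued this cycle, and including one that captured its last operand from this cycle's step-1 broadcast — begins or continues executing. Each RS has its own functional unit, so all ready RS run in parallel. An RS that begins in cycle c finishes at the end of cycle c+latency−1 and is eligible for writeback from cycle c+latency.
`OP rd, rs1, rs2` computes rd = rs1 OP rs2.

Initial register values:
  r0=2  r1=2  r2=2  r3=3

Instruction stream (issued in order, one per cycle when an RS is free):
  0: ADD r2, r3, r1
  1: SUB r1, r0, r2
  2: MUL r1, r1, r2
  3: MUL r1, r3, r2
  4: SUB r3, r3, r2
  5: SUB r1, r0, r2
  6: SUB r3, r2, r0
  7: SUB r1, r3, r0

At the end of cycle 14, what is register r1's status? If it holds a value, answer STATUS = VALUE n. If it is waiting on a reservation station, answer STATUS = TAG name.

c1: issue ADD r2<-Add1 | r0:2,r1:2,r2:Add1,r3:3
c2: issue SUB r1<-Add2 | r0:2,r1:Add2,r2:Add1,r3:3
c3: issue MUL r1<-Mul1 | r0:2,r1:Mul1,r2:Add1,r3:3
c4: CDB Add1=5; issue MUL r1<-Mul2 | r0:2,r1:Mul2,r2:5,r3:3
c5: issue SUB r3<-Add1 | r0:2,r1:Mul2,r2:5,r3:Add1
c6: stall | r0:2,r1:Mul2,r2:5,r3:Add1
c7: CDB Add2=-3; issue SUB r1<-Add2 | r0:2,r1:Add2,r2:5,r3:Add1
c8: CDB Add1=-2; issue SUB r3<-Add1 | r0:2,r1:Add2,r2:5,r3:Add1
c9: CDB Mul2=15; stall | r0:2,r1:Add2,r2:5,r3:Add1
c10: CDB Add2=-3; issue SUB r1<-Add2 | r0:2,r1:Add2,r2:5,r3:Add1
c11: CDB Add1=3 | r0:2,r1:Add2,r2:5,r3:3
c12: CDB Mul1=-15 | r0:2,r1:Add2,r2:5,r3:3
c13: - | r0:2,r1:Add2,r2:5,r3:3
c14: CDB Add2=1 | r0:2,r1:1,r2:5,r3:3

STATUS = VALUE 1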